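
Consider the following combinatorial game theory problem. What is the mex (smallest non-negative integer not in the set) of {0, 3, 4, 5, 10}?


Set = {0, 3, 4, 5, 10}
0 is in the set.
1 is NOT in the set. This is the mex.
mex = 1

1


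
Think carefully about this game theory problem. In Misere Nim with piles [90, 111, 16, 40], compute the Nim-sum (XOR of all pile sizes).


We need the XOR (exclusive or) of all pile sizes.
After XOR-ing pile 1 (size 90): 0 XOR 90 = 90
After XOR-ing pile 2 (size 111): 90 XOR 111 = 53
After XOR-ing pile 3 (size 16): 53 XOR 16 = 37
After XOR-ing pile 4 (size 40): 37 XOR 40 = 13
The Nim-value of this position is 13.

13


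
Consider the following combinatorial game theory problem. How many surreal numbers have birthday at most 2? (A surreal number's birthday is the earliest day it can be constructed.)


Day 0: {|} = 0 is born. Count = 1.
Day n: the number of surreal numbers born by day n is 2^(n+1) - 1.
By day 0: 2^1 - 1 = 1
By day 1: 2^2 - 1 = 3
By day 2: 2^3 - 1 = 7
By day 2: 7 surreal numbers.

7


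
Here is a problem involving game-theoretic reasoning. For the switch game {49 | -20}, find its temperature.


The game is {49 | -20}, a switch {a | b} with numbers a > b.
Cooling {a | b} by t gives {a - t | b + t}, which stops being hot when a - t = b + t, i.e. at t = (a - b)/2. So the temperature of a switch is (a - b)/2.
Temperature = (Left option - Right option) / 2
= (49 - (-20)) / 2
= 69 / 2
= 69/2

69/2


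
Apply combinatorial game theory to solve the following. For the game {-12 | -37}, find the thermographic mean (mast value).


Game = {-12 | -37}, a switch {a | b} with numbers a > b.
Its thermograph has left wall a - t and right wall b + t, which meet at t = (a - b)/2, where both equal (a + b)/2. So the mast (mean value) is at (a + b)/2.
Mean = (-12 + (-37))/2 = -49/2 = -49/2

-49/2


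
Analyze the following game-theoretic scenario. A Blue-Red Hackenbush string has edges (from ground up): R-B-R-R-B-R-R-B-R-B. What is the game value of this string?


Edges (from ground): R-B-R-R-B-R-R-B-R-B
By Berlekamp's sign-expansion rule, a Blue-Red Hackenbush stalk has the value of the surreal number whose sign sequence is the edge sequence with B -> + and R -> -.
Sign sequence: -+--+--+-+
Trace the sign expansion in the surreal number tree, starting from 0:
Edge 1: R (sign -) -> bounds (-inf, 0), value = -1
Edge 2: B (sign +) -> bounds (-1, 0), value = -1/2
Edge 3: R (sign -) -> bounds (-1, -1/2), value = -3/4
Edge 4: R (sign -) -> bounds (-1, -3/4), value = -7/8
Edge 5: B (sign +) -> bounds (-7/8, -3/4), value = -13/16
Edge 6: R (sign -) -> bounds (-7/8, -13/16), value = -27/32
Edge 7: R (sign -) -> bounds (-7/8, -27/32), value = -55/64
Edge 8: B (sign +) -> bounds (-55/64, -27/32), value = -109/128
Edge 9: R (sign -) -> bounds (-55/64, -109/128), value = -219/256
Edge 10: B (sign +) -> bounds (-219/256, -109/128), value = -437/512
Game value = -437/512

-437/512


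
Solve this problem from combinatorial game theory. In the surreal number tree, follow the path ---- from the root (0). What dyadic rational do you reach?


Sign expansion: ----
Rule: track bounds (lo, hi), initially (-inf, +inf). On '+', the current value becomes lo and we move to the simplest number in (value, hi): value + 1 if hi = +inf, otherwise the midpoint (value + hi)/2. On '-', the current value becomes hi and we move to value - 1 if lo = -inf, otherwise the midpoint (lo + value)/2.
Start at 0.
Step 1: sign = -, move left. Bounds: (-inf, 0). Value = -1
Step 2: sign = -, move left. Bounds: (-inf, -1). Value = -2
Step 3: sign = -, move left. Bounds: (-inf, -2). Value = -3
Step 4: sign = -, move left. Bounds: (-inf, -3). Value = -4
The surreal number with sign expansion ---- is -4.

-4


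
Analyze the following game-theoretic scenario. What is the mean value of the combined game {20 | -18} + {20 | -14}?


G1 = {20 | -18}, G2 = {20 | -14}
Each is a switch {a | b} with numbers a > b; its mean value is (a + b)/2, and mean value is additive over game sums: m(G1 + G2) = m(G1) + m(G2).
Mean of G1 = (20 + (-18))/2 = 2/2 = 1
Mean of G2 = (20 + (-14))/2 = 6/2 = 3
Mean of G1 + G2 = 1 + 3 = 4

4


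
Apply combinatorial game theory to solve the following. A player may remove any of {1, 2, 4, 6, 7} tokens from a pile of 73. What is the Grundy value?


The subtraction set is S = {1, 2, 4, 6, 7}.
G(k) = mex{ G(k - s) : s in S, s <= k }. We compute iteratively: G(0) = 0.
G(1) = mex({0}) = 1
G(2) = mex({0, 1}) = 2
G(3) = mex({1, 2}) = 0
G(4) = mex({0, 2}) = 1
G(5) = mex({0, 1}) = 2
G(6) = mex({0, 1, 2}) = 3
G(7) = mex({0, 1, 2, 3}) = 4
G(8) = mex({1, 2, 3, 4}) = 0
G(9) = mex({0, 2, 4}) = 1
G(10) = mex({0, 1, 3}) = 2
G(11) = mex({1, 2, 4}) = 0
G(12) = mex({0, 2, 3}) = 1
G(13) = mex({0, 1, 3, 4}) = 2
G(14) = mex({0, 1, 2, 4}) = 3
Observe that G(8)..G(14) = 0, 1, 2, 0, 1, 2, 3 repeats G(0)..G(6) = 0, 1, 2, 0, 1, 2, 3.
For k >= max(S) = 7, G(k) is determined by the previous 7 values G(k-7)..G(k-1); a window of 7 consecutive values has recurred shifted by 8, so by induction G(k + 8) = G(k) for all k >= 0: the sequence is periodic from the start with period 8.
One period: G(0..7) = 0, 1, 2, 0, 1, 2, 3, 4.
73 mod 8 = 1, so G(73) = G(1) = 1.

1


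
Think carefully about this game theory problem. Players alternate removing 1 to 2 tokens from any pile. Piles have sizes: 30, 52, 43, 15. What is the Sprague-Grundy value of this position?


Subtraction set: {1, 2}
For this subtraction set, G(n) = n mod 3 (period = max + 1 = 3).
Pile 1 (size 30): G(30) = 30 mod 3 = 0
Pile 2 (size 52): G(52) = 52 mod 3 = 1
Pile 3 (size 43): G(43) = 43 mod 3 = 1
Pile 4 (size 15): G(15) = 15 mod 3 = 0
Total Grundy value = XOR of all: 0 XOR 1 XOR 1 XOR 0 = 0

0


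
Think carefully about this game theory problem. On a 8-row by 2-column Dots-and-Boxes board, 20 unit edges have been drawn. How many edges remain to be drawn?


Grid: 8 x 2 boxes, i.e. 9 rows and 3 columns of dots.
Horizontal edges: (rows + 1) * cols = 9 * 2 = 18
Vertical edges: rows * (cols + 1) = 8 * 3 = 24
Total edges: 18 + 24 = 42
Edges drawn: 20
Remaining: 42 - 20 = 22

22


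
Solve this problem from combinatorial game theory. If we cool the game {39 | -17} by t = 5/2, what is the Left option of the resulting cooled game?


Original game: {39 | -17} (a switch {a | b} with a > b).
Cooling by t (for t below the temperature (a - b)/2 = 28) taxes each move by t: {a | b} cooled by t is {a - t | b + t}.
Cooling amount: t = 5/2
Cooled Left option: 39 - 5/2 = 73/2
Cooled Right option: -17 + 5/2 = -29/2
Cooled game: {73/2 | -29/2}
Left option = 73/2

73/2


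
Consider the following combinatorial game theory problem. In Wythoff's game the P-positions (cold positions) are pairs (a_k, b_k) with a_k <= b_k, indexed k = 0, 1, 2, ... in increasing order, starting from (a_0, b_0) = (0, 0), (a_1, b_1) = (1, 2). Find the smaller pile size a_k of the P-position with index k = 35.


By Wythoff's theorem, a_k = floor(k * phi) and b_k = floor(k * phi^2) = a_k + k, where phi = (1 + sqrt(5))/2 is the golden ratio.
phi = (1 + sqrt(5))/2 = 1.618034
k = 35
k * phi = 35 * 1.618034 = 56.631190
a_35 = floor(k * phi) = 56

56


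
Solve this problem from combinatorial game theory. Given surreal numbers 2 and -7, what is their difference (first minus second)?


x = 2, y = -7
x - y = 2 - -7 = 9

9


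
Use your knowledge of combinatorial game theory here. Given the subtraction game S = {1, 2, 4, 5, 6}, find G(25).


The subtraction set is S = {1, 2, 4, 5, 6}.
G(k) = mex{ G(k - s) : s in S, s <= k }. We compute iteratively: G(0) = 0.
G(1) = mex({0}) = 1
G(2) = mex({0, 1}) = 2
G(3) = mex({1, 2}) = 0
G(4) = mex({0, 2}) = 1
G(5) = mex({0, 1}) = 2
G(6) = mex({0, 1, 2}) = 3
G(7) = mex({0, 1, 2, 3}) = 4
G(8) = mex({0, 1, 2, 3, 4}) = 5
G(9) = mex({0, 1, 2, 4, 5}) = 3
G(10) = mex({1, 2, 3, 5}) = 0
G(11) = mex({0, 2, 3, 4}) = 1
G(12) = mex({0, 1, 3, 4, 5}) = 2
G(13) = mex({1, 2, 3, 4, 5}) = 0
G(14) = mex({0, 2, 3, 5}) = 1
G(15) = mex({0, 1, 3}) = 2
Observe that G(10)..G(15) = 0, 1, 2, 0, 1, 2 repeats G(0)..G(5) = 0, 1, 2, 0, 1, 2.
For k >= max(S) = 6, G(k) is determined by the previous 6 values G(k-6)..G(k-1); a window of 6 consecutive values has recurred shifted by 10, so by induction G(k + 10) = G(k) for all k >= 0: the sequence is periodic from the start with period 10.
One period: G(0..9) = 0, 1, 2, 0, 1, 2, 3, 4, 5, 3.
25 mod 10 = 5, so G(25) = G(5) = 2.

2


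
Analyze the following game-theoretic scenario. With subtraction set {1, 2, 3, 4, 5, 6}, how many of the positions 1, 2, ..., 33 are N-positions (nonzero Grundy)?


Subtraction set S = {1, 2, 3, 4, 5, 6}, so G(n) = n mod 7.
G(n) = 0 when n is a multiple of 7.
Multiples of 7 in [1, 33]: 4
N-positions (nonzero Grundy) = 33 - 4 = 29

29


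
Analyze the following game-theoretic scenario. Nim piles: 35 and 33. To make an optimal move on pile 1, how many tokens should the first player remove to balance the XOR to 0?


Piles: 35 and 33
Current XOR: 35 XOR 33 = 2 (non-zero, so this is an N-position).
To make the XOR zero, we need to find a move that balances the piles.
For pile 1 (size 35): target = 35 XOR 2 = 33
We reduce pile 1 from 35 to 33.
Tokens removed: 35 - 33 = 2
Verification: 33 XOR 33 = 0

2


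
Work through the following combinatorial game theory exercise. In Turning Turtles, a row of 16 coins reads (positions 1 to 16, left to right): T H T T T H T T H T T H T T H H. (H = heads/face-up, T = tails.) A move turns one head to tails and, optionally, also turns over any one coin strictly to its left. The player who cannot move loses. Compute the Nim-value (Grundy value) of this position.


Coins: T H T T T H T T H T T H T T H H
Key fact: a single head at position k behaves exactly like a Nim heap of size k (turning it to T and optionally flipping a coin at j < k corresponds to moving the heap from k to j, or to 0), and heads combine as a disjunctive sum (two heads at the same place would cancel, matching j XOR j = 0). So the Nim-value is the XOR of the 1-indexed positions of the heads.
Face-up positions (1-indexed): [2, 6, 9, 12, 15, 16]
XOR 0 with 2: 0 XOR 2 = 2
XOR 2 with 6: 2 XOR 6 = 4
XOR 4 with 9: 4 XOR 9 = 13
XOR 13 with 12: 13 XOR 12 = 1
XOR 1 with 15: 1 XOR 15 = 14
XOR 14 with 16: 14 XOR 16 = 30
Nim-value = 30

30


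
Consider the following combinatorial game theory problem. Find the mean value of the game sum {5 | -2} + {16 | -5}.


G1 = {5 | -2}, G2 = {16 | -5}
Each is a switch {a | b} with numbers a > b; its mean value is (a + b)/2, and mean value is additive over game sums: m(G1 + G2) = m(G1) + m(G2).
Mean of G1 = (5 + (-2))/2 = 3/2 = 3/2
Mean of G2 = (16 + (-5))/2 = 11/2 = 11/2
Mean of G1 + G2 = 3/2 + 11/2 = 7

7


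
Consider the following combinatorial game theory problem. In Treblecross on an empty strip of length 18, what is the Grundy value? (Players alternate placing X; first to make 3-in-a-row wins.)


Treblecross: place X on empty cells; 3-in-a-row wins.
Playing within two cells of an existing X lets the opponent win at once, so sensible play treats the cells i-2..i+2 around each X as dead. The player left with no safe cell loses, so this is a normal-play take-away game on strips of safe cells.
Placing X at cell i (0-indexed) of a strip of k safe cells leaves independent strips of sizes max(0, i-2) and max(0, k-i-3). Hence G(k) = mex{ G(max(0,i-2)) XOR G(max(0,k-i-3)) : 0 <= i < k }, with G(0) = 0.
G(1): splits (0,0):0^0=0 -> mex({0}) = 1
G(2): splits (0,0):0^0=0 -> mex({0}) = 1
G(3): splits (0,0):0^0=0 -> mex({0}) = 1
G(4): splits (0,1):0^1=1 (0,0):0^0=0 -> mex({0, 1}) = 2
G(5): splits (0,2):0^1=1 (0,1):0^1=1 (0,0):0^0=0 -> mex({0, 1}) = 2
G(6) = mex({1}) = 0
G(7) = mex({0, 1, 2}) = 3
G(8) = mex({0, 1, 2}) = 3
G(9) = mex({0, 2}) = 1
G(10) = mex({0, 2, 3}) = 1
G(11) = mex({0, 3}) = 1
G(12) = mex({1, 3}) = 0
G(13) = mex({0, 1, 2, 3}) = 4
G(14) = mex({0, 1, 2}) = 3
G(15) = mex({0, 1, 2}) = 3
G(16) = mex({0, 1, 2, 4}) = 3
G(17) = mex({0, 1, 3, 4}) = 2
G(18) = mex({0, 1, 3, 4}) = 2
Therefore G(18) = 2.

2


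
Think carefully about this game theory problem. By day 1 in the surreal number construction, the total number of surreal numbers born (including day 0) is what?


Day 0: {|} = 0 is born. Count = 1.
Day n: the number of surreal numbers born by day n is 2^(n+1) - 1.
By day 0: 2^1 - 1 = 1
By day 1: 2^2 - 1 = 3
By day 1: 3 surreal numbers.

3


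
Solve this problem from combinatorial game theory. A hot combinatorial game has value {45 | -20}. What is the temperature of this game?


The game is {45 | -20}, a switch {a | b} with numbers a > b.
Cooling {a | b} by t gives {a - t | b + t}, which stops being hot when a - t = b + t, i.e. at t = (a - b)/2. So the temperature of a switch is (a - b)/2.
Temperature = (Left option - Right option) / 2
= (45 - (-20)) / 2
= 65 / 2
= 65/2

65/2


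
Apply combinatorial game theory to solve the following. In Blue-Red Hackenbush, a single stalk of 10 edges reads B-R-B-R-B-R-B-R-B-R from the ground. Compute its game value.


Edges (from ground): B-R-B-R-B-R-B-R-B-R
By Berlekamp's sign-expansion rule, a Blue-Red Hackenbush stalk has the value of the surreal number whose sign sequence is the edge sequence with B -> + and R -> -.
Sign sequence: +-+-+-+-+-
Trace the sign expansion in the surreal number tree, starting from 0:
Edge 1: B (sign +) -> bounds (0, +inf), value = 1
Edge 2: R (sign -) -> bounds (0, 1), value = 1/2
Edge 3: B (sign +) -> bounds (1/2, 1), value = 3/4
Edge 4: R (sign -) -> bounds (1/2, 3/4), value = 5/8
Edge 5: B (sign +) -> bounds (5/8, 3/4), value = 11/16
Edge 6: R (sign -) -> bounds (5/8, 11/16), value = 21/32
Edge 7: B (sign +) -> bounds (21/32, 11/16), value = 43/64
Edge 8: R (sign -) -> bounds (21/32, 43/64), value = 85/128
Edge 9: B (sign +) -> bounds (85/128, 43/64), value = 171/256
Edge 10: R (sign -) -> bounds (85/128, 171/256), value = 341/512
Game value = 341/512

341/512


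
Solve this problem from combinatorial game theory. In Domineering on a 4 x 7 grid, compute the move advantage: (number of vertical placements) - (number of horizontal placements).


Board is 4 x 7 (rows x cols).
Left (vertical) placements: (rows-1) * cols = 3 * 7 = 21
Right (horizontal) placements: rows * (cols-1) = 4 * 6 = 24
Advantage = Left - Right = 21 - 24 = -3

-3


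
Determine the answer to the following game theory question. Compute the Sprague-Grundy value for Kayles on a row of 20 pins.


Kayles: a move removes 1 or 2 adjacent pins from a contiguous row.
Removing pins from a row of k leaves two independent rows (a, b) with a + b = k - 1 (one pin) or a + b = k - 2 (two pins); an end removal gives a = 0.
By Sprague-Grundy, G(k) = mex{ G(a) XOR G(b) } over all these splits. G(0) = 0.
G(1): splits (0,0):0^0=0 -> mex({0}) = 1
G(2): splits (0,1):0^1=1 (0,0):0^0=0 -> mex({0, 1}) = 2
G(3): splits (0,2):0^2=2 (1,1):1^1=0 (0,1):0^1=1 -> mex({0, 1, 2}) = 3
G(4): splits (0,3):0^3=3 (1,2):1^2=3 (0,2):0^2=2 (1,1):1^1=0 -> mex({0, 2, 3}) = 1
G(5): splits (0,4):0^1=1 (1,3):1^3=2 (2,2):2^2=0 (0,3):0^3=3 (1,2):1^2=3 -> mex({0, 1, 2, 3}) = 4
G(6) = mex({0, 1, 2, 4}) = 3
G(7) = mex({0, 1, 3, 4, 5}) = 2
G(8) = mex({0, 2, 3, 5, 6}) = 1
G(9) = mex({0, 1, 2, 3, 6, 7}) = 4
G(10) = mex({0, 1, 3, 4, 5, 7}) = 2
G(11) = mex({0, 1, 2, 3, 4, 5}) = 6
G(12) = mex({0, 1, 2, 3, 5, 6, 7}) = 4
G(13) = mex({0, 2, 3, 4, 6, 7}) = 1
G(14) = mex({0, 1, 4, 5, 6, 7}) = 2
G(15) = mex({0, 1, 2, 3, 4, 5, 6}) = 7
G(16) = mex({0, 2, 3, 5, 6, 7}) = 1
G(17) = mex({0, 1, 2, 3, 5, 6, 7}) = 4
G(18) = mex({0, 1, 2, 4, 5, 6}) = 3
G(19) = mex({0, 1, 3, 4, 5, 7}) = 2
G(20) = mex({0, 2, 3, 4, 5, 6, 7}) = 1
Therefore G(20) = 1.

1


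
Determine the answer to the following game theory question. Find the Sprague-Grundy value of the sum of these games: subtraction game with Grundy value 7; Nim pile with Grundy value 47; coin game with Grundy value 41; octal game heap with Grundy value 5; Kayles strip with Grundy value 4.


By the Sprague-Grundy theorem, the Grundy value of a sum of games is the XOR of individual Grundy values.
subtraction game: Grundy value = 7. Running XOR: 0 XOR 7 = 7
Nim pile: Grundy value = 47. Running XOR: 7 XOR 47 = 40
coin game: Grundy value = 41. Running XOR: 40 XOR 41 = 1
octal game heap: Grundy value = 5. Running XOR: 1 XOR 5 = 4
Kayles strip: Grundy value = 4. Running XOR: 4 XOR 4 = 0
The combined Grundy value is 0.

0


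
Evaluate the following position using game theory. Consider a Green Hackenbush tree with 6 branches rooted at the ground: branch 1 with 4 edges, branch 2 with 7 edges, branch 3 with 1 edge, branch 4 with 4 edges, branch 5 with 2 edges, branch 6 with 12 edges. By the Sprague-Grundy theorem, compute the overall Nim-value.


The tree has 6 branches from the ground vertex.
In Green Hackenbush, the Nim-value of a simple path of length k is k.
Branch 1: length 4, Nim-value = 4
Branch 2: length 7, Nim-value = 7
Branch 3: length 1, Nim-value = 1
Branch 4: length 4, Nim-value = 4
Branch 5: length 2, Nim-value = 2
Branch 6: length 12, Nim-value = 12
Total Nim-value = XOR of all branch values:
0 XOR 4 = 4
4 XOR 7 = 3
3 XOR 1 = 2
2 XOR 4 = 6
6 XOR 2 = 4
4 XOR 12 = 8
Nim-value of the tree = 8

8


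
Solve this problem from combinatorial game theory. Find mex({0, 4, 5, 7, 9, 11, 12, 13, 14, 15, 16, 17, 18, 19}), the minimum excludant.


Set = {0, 4, 5, 7, 9, 11, 12, 13, 14, 15, 16, 17, 18, 19}
0 is in the set.
1 is NOT in the set. This is the mex.
mex = 1

1


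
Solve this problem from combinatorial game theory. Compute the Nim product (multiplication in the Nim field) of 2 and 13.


Nim multiplication is bilinear over XOR: (u XOR v) * w = (u*w) XOR (v*w).
So we split each operand into its bit components and XOR the pairwise Nim products.
2 = 2 (as XOR of powers of 2).
13 = 1 + 4 + 8 (as XOR of powers of 2).
Using the standard Nim-product table on single bits:
  2*2 = 3,   2*4 = 8,   2*8 = 12,
  4*4 = 6,   4*8 = 11,  8*8 = 13,
and  1*x = x (identity), k*l = l*k (commutative).
Pairwise Nim products:
  2 * 1 = 2
  2 * 4 = 8
  2 * 8 = 12
XOR them: 2 XOR 8 XOR 12 = 6.
Result: 2 * 13 = 6 (in Nim).

6


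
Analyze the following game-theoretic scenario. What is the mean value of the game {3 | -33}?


Game = {3 | -33}, a switch {a | b} with numbers a > b.
Its thermograph has left wall a - t and right wall b + t, which meet at t = (a - b)/2, where both equal (a + b)/2. So the mast (mean value) is at (a + b)/2.
Mean = (3 + (-33))/2 = -30/2 = -15

-15


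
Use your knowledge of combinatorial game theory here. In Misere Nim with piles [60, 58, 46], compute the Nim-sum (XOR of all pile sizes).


We need the XOR (exclusive or) of all pile sizes.
After XOR-ing pile 1 (size 60): 0 XOR 60 = 60
After XOR-ing pile 2 (size 58): 60 XOR 58 = 6
After XOR-ing pile 3 (size 46): 6 XOR 46 = 40
The Nim-value of this position is 40.

40


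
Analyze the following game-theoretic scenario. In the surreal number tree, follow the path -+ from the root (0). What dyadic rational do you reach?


Sign expansion: -+
Rule: track bounds (lo, hi), initially (-inf, +inf). On '+', the current value becomes lo and we move to the simplest number in (value, hi): value + 1 if hi = +inf, otherwise the midpoint (value + hi)/2. On '-', the current value becomes hi and we move to value - 1 if lo = -inf, otherwise the midpoint (lo + value)/2.
Start at 0.
Step 1: sign = -, move left. Bounds: (-inf, 0). Value = -1
Step 2: sign = +, move right. Bounds: (-1, 0). Value = -1/2
The surreal number with sign expansion -+ is -1/2.

-1/2


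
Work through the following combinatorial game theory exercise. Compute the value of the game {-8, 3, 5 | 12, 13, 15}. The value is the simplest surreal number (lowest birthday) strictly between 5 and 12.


Left options: {-8, 3, 5}, max = 5
Right options: {12, 13, 15}, min = 12
All options are numbers and max(Left) < min(Right), so by the simplicity theorem the value is the simplest (earliest-born) number strictly between 5 and 12.
Integers 6 through 11 all lie strictly between 5 and 12.
Among integers, the simplest (lowest birthday = smallest |n|; 0 is born on day 0, +-n on day n) is 6.
No non-integer in the interval can be simpler: if x is a non-integer in the interval, then floor(x) or ceil(x) also lies in the interval (the interval contains an integer), and both are proper prefixes of x's sign expansion, i.e. born earlier. So the game value is 6.
Game value = 6

6


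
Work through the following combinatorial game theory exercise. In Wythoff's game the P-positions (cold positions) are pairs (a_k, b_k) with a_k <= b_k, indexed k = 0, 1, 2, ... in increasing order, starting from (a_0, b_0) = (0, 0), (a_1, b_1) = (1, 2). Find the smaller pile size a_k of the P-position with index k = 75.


By Wythoff's theorem, a_k = floor(k * phi) and b_k = floor(k * phi^2) = a_k + k, where phi = (1 + sqrt(5))/2 is the golden ratio.
phi = (1 + sqrt(5))/2 = 1.618034
k = 75
k * phi = 75 * 1.618034 = 121.352549
a_75 = floor(k * phi) = 121

121


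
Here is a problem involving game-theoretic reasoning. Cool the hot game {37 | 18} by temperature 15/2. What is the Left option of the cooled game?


Original game: {37 | 18} (a switch {a | b} with a > b).
Cooling by t (for t below the temperature (a - b)/2 = 19/2) taxes each move by t: {a | b} cooled by t is {a - t | b + t}.
Cooling amount: t = 15/2
Cooled Left option: 37 - 15/2 = 59/2
Cooled Right option: 18 + 15/2 = 51/2
Cooled game: {59/2 | 51/2}
Left option = 59/2

59/2


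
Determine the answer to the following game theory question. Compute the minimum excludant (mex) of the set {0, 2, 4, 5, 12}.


Set = {0, 2, 4, 5, 12}
0 is in the set.
1 is NOT in the set. This is the mex.
mex = 1

1


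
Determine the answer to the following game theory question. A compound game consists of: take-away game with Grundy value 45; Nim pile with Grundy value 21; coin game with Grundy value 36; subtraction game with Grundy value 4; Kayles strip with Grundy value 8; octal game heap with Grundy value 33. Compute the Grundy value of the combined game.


By the Sprague-Grundy theorem, the Grundy value of a sum of games is the XOR of individual Grundy values.
take-away game: Grundy value = 45. Running XOR: 0 XOR 45 = 45
Nim pile: Grundy value = 21. Running XOR: 45 XOR 21 = 56
coin game: Grundy value = 36. Running XOR: 56 XOR 36 = 28
subtraction game: Grundy value = 4. Running XOR: 28 XOR 4 = 24
Kayles strip: Grundy value = 8. Running XOR: 24 XOR 8 = 16
octal game heap: Grundy value = 33. Running XOR: 16 XOR 33 = 49
The combined Grundy value is 49.

49


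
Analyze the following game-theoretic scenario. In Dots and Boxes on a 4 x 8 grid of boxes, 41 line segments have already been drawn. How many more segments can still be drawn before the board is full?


Grid: 4 x 8 boxes, i.e. 5 rows and 9 columns of dots.
Horizontal edges: (rows + 1) * cols = 5 * 8 = 40
Vertical edges: rows * (cols + 1) = 4 * 9 = 36
Total edges: 40 + 36 = 76
Edges drawn: 41
Remaining: 76 - 41 = 35

35


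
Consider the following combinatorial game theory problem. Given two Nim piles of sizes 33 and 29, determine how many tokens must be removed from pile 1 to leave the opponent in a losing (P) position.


Piles: 33 and 29
Current XOR: 33 XOR 29 = 60 (non-zero, so this is an N-position).
To make the XOR zero, we need to find a move that balances the piles.
For pile 1 (size 33): target = 33 XOR 60 = 29
We reduce pile 1 from 33 to 29.
Tokens removed: 33 - 29 = 4
Verification: 29 XOR 29 = 0

4


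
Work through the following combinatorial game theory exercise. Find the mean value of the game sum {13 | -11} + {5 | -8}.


G1 = {13 | -11}, G2 = {5 | -8}
Each is a switch {a | b} with numbers a > b; its mean value is (a + b)/2, and mean value is additive over game sums: m(G1 + G2) = m(G1) + m(G2).
Mean of G1 = (13 + (-11))/2 = 2/2 = 1
Mean of G2 = (5 + (-8))/2 = -3/2 = -3/2
Mean of G1 + G2 = 1 + -3/2 = -1/2

-1/2


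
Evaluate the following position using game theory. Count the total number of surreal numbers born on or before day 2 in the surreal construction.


Day 0: {|} = 0 is born. Count = 1.
Day n: the number of surreal numbers born by day n is 2^(n+1) - 1.
By day 0: 2^1 - 1 = 1
By day 1: 2^2 - 1 = 3
By day 2: 2^3 - 1 = 7
By day 2: 7 surreal numbers.

7


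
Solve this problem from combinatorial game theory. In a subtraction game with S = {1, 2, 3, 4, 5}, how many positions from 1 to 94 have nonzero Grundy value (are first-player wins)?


Subtraction set S = {1, 2, 3, 4, 5}, so G(n) = n mod 6.
G(n) = 0 when n is a multiple of 6.
Multiples of 6 in [1, 94]: 15
N-positions (nonzero Grundy) = 94 - 15 = 79

79


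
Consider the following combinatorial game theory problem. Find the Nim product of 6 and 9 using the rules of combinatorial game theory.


Nim multiplication is bilinear over XOR: (u XOR v) * w = (u*w) XOR (v*w).
So we split each operand into its bit components and XOR the pairwise Nim products.
6 = 2 + 4 (as XOR of powers of 2).
9 = 1 + 8 (as XOR of powers of 2).
Using the standard Nim-product table on single bits:
  2*2 = 3,   2*4 = 8,   2*8 = 12,
  4*4 = 6,   4*8 = 11,  8*8 = 13,
and  1*x = x (identity), k*l = l*k (commutative).
Pairwise Nim products:
  2 * 1 = 2
  2 * 8 = 12
  4 * 1 = 4
  4 * 8 = 11
XOR them: 2 XOR 12 XOR 4 XOR 11 = 1.
Result: 6 * 9 = 1 (in Nim).

1


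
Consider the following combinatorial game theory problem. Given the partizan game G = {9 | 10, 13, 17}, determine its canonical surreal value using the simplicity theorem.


Left options: {9}, max = 9
Right options: {10, 13, 17}, min = 10
All options are numbers and max(Left) < min(Right), so by the simplicity theorem the value is the simplest (earliest-born) number strictly between 9 and 10.
No integer lies strictly between 9 and 10, so the value is the dyadic rational m/2^k in the interval with the smallest k (then m odd); search k = 1, 2, ...:
Denominator 2: 19/2 lies strictly between 9 and 10 -- found.
The simplest number in the interval is 19/2.
Game value = 19/2

19/2


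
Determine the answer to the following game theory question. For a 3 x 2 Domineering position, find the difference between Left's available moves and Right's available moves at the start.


Board is 3 x 2 (rows x cols).
Left (vertical) placements: (rows-1) * cols = 2 * 2 = 4
Right (horizontal) placements: rows * (cols-1) = 3 * 1 = 3
Advantage = Left - Right = 4 - 3 = 1

1


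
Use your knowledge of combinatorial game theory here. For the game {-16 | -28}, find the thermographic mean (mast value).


Game = {-16 | -28}, a switch {a | b} with numbers a > b.
Its thermograph has left wall a - t and right wall b + t, which meet at t = (a - b)/2, where both equal (a + b)/2. So the mast (mean value) is at (a + b)/2.
Mean = (-16 + (-28))/2 = -44/2 = -22

-22


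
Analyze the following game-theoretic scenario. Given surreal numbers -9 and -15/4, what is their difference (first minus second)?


x = -9, y = -15/4
Converting to common denominator: 4
x = -36/4, y = -15/4
x - y = -9 - -15/4 = -21/4

-21/4


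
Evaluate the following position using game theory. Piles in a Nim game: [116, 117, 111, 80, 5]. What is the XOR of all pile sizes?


We need the XOR (exclusive or) of all pile sizes.
After XOR-ing pile 1 (size 116): 0 XOR 116 = 116
After XOR-ing pile 2 (size 117): 116 XOR 117 = 1
After XOR-ing pile 3 (size 111): 1 XOR 111 = 110
After XOR-ing pile 4 (size 80): 110 XOR 80 = 62
After XOR-ing pile 5 (size 5): 62 XOR 5 = 59
The Nim-value of this position is 59.

59


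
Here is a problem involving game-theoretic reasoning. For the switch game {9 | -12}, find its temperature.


The game is {9 | -12}, a switch {a | b} with numbers a > b.
Cooling {a | b} by t gives {a - t | b + t}, which stops being hot when a - t = b + t, i.e. at t = (a - b)/2. So the temperature of a switch is (a - b)/2.
Temperature = (Left option - Right option) / 2
= (9 - (-12)) / 2
= 21 / 2
= 21/2

21/2


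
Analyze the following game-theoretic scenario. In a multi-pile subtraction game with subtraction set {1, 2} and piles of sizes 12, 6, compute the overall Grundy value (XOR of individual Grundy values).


Subtraction set: {1, 2}
For this subtraction set, G(n) = n mod 3 (period = max + 1 = 3).
Pile 1 (size 12): G(12) = 12 mod 3 = 0
Pile 2 (size 6): G(6) = 6 mod 3 = 0
Total Grundy value = XOR of all: 0 XOR 0 = 0

0


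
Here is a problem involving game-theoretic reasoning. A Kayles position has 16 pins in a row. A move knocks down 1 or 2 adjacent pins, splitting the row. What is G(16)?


Kayles: a move removes 1 or 2 adjacent pins from a contiguous row.
Removing pins from a row of k leaves two independent rows (a, b) with a + b = k - 1 (one pin) or a + b = k - 2 (two pins); an end removal gives a = 0.
By Sprague-Grundy, G(k) = mex{ G(a) XOR G(b) } over all these splits. G(0) = 0.
G(1): splits (0,0):0^0=0 -> mex({0}) = 1
G(2): splits (0,1):0^1=1 (0,0):0^0=0 -> mex({0, 1}) = 2
G(3): splits (0,2):0^2=2 (1,1):1^1=0 (0,1):0^1=1 -> mex({0, 1, 2}) = 3
G(4): splits (0,3):0^3=3 (1,2):1^2=3 (0,2):0^2=2 (1,1):1^1=0 -> mex({0, 2, 3}) = 1
G(5): splits (0,4):0^1=1 (1,3):1^3=2 (2,2):2^2=0 (0,3):0^3=3 (1,2):1^2=3 -> mex({0, 1, 2, 3}) = 4
G(6) = mex({0, 1, 2, 4}) = 3
G(7) = mex({0, 1, 3, 4, 5}) = 2
G(8) = mex({0, 2, 3, 5, 6}) = 1
G(9) = mex({0, 1, 2, 3, 6, 7}) = 4
G(10) = mex({0, 1, 3, 4, 5, 7}) = 2
G(11) = mex({0, 1, 2, 3, 4, 5}) = 6
G(12) = mex({0, 1, 2, 3, 5, 6, 7}) = 4
G(13) = mex({0, 2, 3, 4, 6, 7}) = 1
G(14) = mex({0, 1, 4, 5, 6, 7}) = 2
G(15) = mex({0, 1, 2, 3, 4, 5, 6}) = 7
G(16) = mex({0, 2, 3, 5, 6, 7}) = 1
Therefore G(16) = 1.

1


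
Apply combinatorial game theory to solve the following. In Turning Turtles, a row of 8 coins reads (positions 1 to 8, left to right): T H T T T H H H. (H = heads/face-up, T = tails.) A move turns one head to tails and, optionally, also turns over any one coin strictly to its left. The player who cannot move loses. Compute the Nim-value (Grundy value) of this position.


Coins: T H T T T H H H
Key fact: a single head at position k behaves exactly like a Nim heap of size k (turning it to T and optionally flipping a coin at j < k corresponds to moving the heap from k to j, or to 0), and heads combine as a disjunctive sum (two heads at the same place would cancel, matching j XOR j = 0). So the Nim-value is the XOR of the 1-indexed positions of the heads.
Face-up positions (1-indexed): [2, 6, 7, 8]
XOR 0 with 2: 0 XOR 2 = 2
XOR 2 with 6: 2 XOR 6 = 4
XOR 4 with 7: 4 XOR 7 = 3
XOR 3 with 8: 3 XOR 8 = 11
Nim-value = 11

11


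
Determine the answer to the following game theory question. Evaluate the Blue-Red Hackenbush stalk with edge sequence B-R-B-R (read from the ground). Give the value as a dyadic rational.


Edges (from ground): B-R-B-R
By Berlekamp's sign-expansion rule, a Blue-Red Hackenbush stalk has the value of the surreal number whose sign sequence is the edge sequence with B -> + and R -> -.
Sign sequence: +-+-
Trace the sign expansion in the surreal number tree, starting from 0:
Edge 1: B (sign +) -> bounds (0, +inf), value = 1
Edge 2: R (sign -) -> bounds (0, 1), value = 1/2
Edge 3: B (sign +) -> bounds (1/2, 1), value = 3/4
Edge 4: R (sign -) -> bounds (1/2, 3/4), value = 5/8
Game value = 5/8

5/8


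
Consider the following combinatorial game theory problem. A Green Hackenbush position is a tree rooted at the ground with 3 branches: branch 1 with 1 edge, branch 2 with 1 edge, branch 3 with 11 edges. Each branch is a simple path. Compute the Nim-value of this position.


The tree has 3 branches from the ground vertex.
In Green Hackenbush, the Nim-value of a simple path of length k is k.
Branch 1: length 1, Nim-value = 1
Branch 2: length 1, Nim-value = 1
Branch 3: length 11, Nim-value = 11
Total Nim-value = XOR of all branch values:
0 XOR 1 = 1
1 XOR 1 = 0
0 XOR 11 = 11
Nim-value of the tree = 11

11


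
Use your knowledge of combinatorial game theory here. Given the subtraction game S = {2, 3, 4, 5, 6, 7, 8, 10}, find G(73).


The subtraction set is S = {2, 3, 4, 5, 6, 7, 8, 10}.
G(k) = mex{ G(k - s) : s in S, s <= k }. We compute iteratively: G(0) = 0.
G(1) = mex({}) = 0
G(2) = mex({0}) = 1
G(3) = mex({0}) = 1
G(4) = mex({0, 1}) = 2
G(5) = mex({0, 1}) = 2
G(6) = mex({0, 1, 2}) = 3
G(7) = mex({0, 1, 2}) = 3
G(8) = mex({0, 1, 2, 3}) = 4
G(9) = mex({0, 1, 2, 3}) = 4
G(10) = mex({0, 1, 2, 3, 4}) = 5
G(11) = mex({0, 1, 2, 3, 4}) = 5
G(12) = mex({1, 2, 3, 4, 5}) = 0
G(13) = mex({1, 2, 3, 4, 5}) = 0
G(14) = mex({0, 2, 3, 4, 5}) = 1
G(15) = mex({0, 2, 3, 4, 5}) = 1
G(16) = mex({0, 1, 3, 4, 5}) = 2
G(17) = mex({0, 1, 3, 4, 5}) = 2
G(18) = mex({0, 1, 2, 4, 5}) = 3
G(19) = mex({0, 1, 2, 4, 5}) = 3
G(20) = mex({0, 1, 2, 3, 5}) = 4
G(21) = mex({0, 1, 2, 3, 5}) = 4
Observe that G(12)..G(21) = 0, 0, 1, 1, 2, 2, 3, 3, 4, 4 repeats G(0)..G(9) = 0, 0, 1, 1, 2, 2, 3, 3, 4, 4.
For k >= max(S) = 10, G(k) is determined by the previous 10 values G(k-10)..G(k-1); a window of 10 consecutive values has recurred shifted by 12, so by induction G(k + 12) = G(k) for all k >= 0: the sequence is periodic from the start with period 12.
One period: G(0..11) = 0, 0, 1, 1, 2, 2, 3, 3, 4, 4, 5, 5.
73 mod 12 = 1, so G(73) = G(1) = 0.

0


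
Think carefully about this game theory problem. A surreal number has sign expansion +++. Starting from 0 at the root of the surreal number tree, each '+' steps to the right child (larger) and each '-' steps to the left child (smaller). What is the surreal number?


Sign expansion: +++
Rule: track bounds (lo, hi), initially (-inf, +inf). On '+', the current value becomes lo and we move to the simplest number in (value, hi): value + 1 if hi = +inf, otherwise the midpoint (value + hi)/2. On '-', the current value becomes hi and we move to value - 1 if lo = -inf, otherwise the midpoint (lo + value)/2.
Start at 0.
Step 1: sign = +, move right. Bounds: (0, +inf). Value = 1
Step 2: sign = +, move right. Bounds: (1, +inf). Value = 2
Step 3: sign = +, move right. Bounds: (2, +inf). Value = 3
The surreal number with sign expansion +++ is 3.

3


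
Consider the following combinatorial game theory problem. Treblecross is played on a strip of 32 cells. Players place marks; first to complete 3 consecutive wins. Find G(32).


Treblecross: place X on empty cells; 3-in-a-row wins.
Playing within two cells of an existing X lets the opponent win at once, so sensible play treats the cells i-2..i+2 around each X as dead. The player left with no safe cell loses, so this is a normal-play take-away game on strips of safe cells.
Placing X at cell i (0-indexed) of a strip of k safe cells leaves independent strips of sizes max(0, i-2) and max(0, k-i-3). Hence G(k) = mex{ G(max(0,i-2)) XOR G(max(0,k-i-3)) : 0 <= i < k }, with G(0) = 0.
G(1): splits (0,0):0^0=0 -> mex({0}) = 1
G(2): splits (0,0):0^0=0 -> mex({0}) = 1
G(3): splits (0,0):0^0=0 -> mex({0}) = 1
G(4): splits (0,1):0^1=1 (0,0):0^0=0 -> mex({0, 1}) = 2
G(5): splits (0,2):0^1=1 (0,1):0^1=1 (0,0):0^0=0 -> mex({0, 1}) = 2
G(6) = mex({1}) = 0
G(7) = mex({0, 1, 2}) = 3
G(8) = mex({0, 1, 2}) = 3
G(9) = mex({0, 2}) = 1
G(10) = mex({0, 2, 3}) = 1
G(11) = mex({0, 3}) = 1
G(12) = mex({1, 3}) = 0
G(13) = mex({0, 1, 2, 3}) = 4
G(14) = mex({0, 1, 2}) = 3
G(15) = mex({0, 1, 2}) = 3
G(16) = mex({0, 1, 2, 4}) = 3
G(17) = mex({0, 1, 3, 4}) = 2
G(18) = mex({0, 1, 3, 4}) = 2
G(19) = mex({0, 1, 3, 5}) = 2
G(20) = mex({0, 1, 2, 3, 5}) = 4
G(21) = mex({0, 1, 2, 3, 5}) = 4
G(22) = mex({1, 2, 6}) = 0
G(23) = mex({0, 1, 2, 3, 4, 6}) = 5
G(24) = mex({0, 1, 2, 3, 4}) = 5
G(25) = mex({0, 1, 3, 4, 7}) = 2
G(26) = mex({0, 1, 3, 4, 5, 7}) = 2
G(27) = mex({0, 1, 3, 5}) = 2
G(28) = mex({0, 1, 2, 5}) = 3
G(29) = mex({0, 1, 2, 4, 5, 6}) = 3
G(30) = mex({1, 2, 4, 6}) = 0
G(31) = mex({0, 1, 2, 3, 4, 6}) = 5
G(32) = mex({1, 2, 3, 4, 7}) = 0
Therefore G(32) = 0.

0


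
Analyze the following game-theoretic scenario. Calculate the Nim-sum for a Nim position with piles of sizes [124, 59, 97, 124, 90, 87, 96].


We need the XOR (exclusive or) of all pile sizes.
After XOR-ing pile 1 (size 124): 0 XOR 124 = 124
After XOR-ing pile 2 (size 59): 124 XOR 59 = 71
After XOR-ing pile 3 (size 97): 71 XOR 97 = 38
After XOR-ing pile 4 (size 124): 38 XOR 124 = 90
After XOR-ing pile 5 (size 90): 90 XOR 90 = 0
After XOR-ing pile 6 (size 87): 0 XOR 87 = 87
After XOR-ing pile 7 (size 96): 87 XOR 96 = 55
The Nim-value of this position is 55.

55


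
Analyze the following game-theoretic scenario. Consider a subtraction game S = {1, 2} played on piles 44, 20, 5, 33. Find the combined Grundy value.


Subtraction set: {1, 2}
For this subtraction set, G(n) = n mod 3 (period = max + 1 = 3).
Pile 1 (size 44): G(44) = 44 mod 3 = 2
Pile 2 (size 20): G(20) = 20 mod 3 = 2
Pile 3 (size 5): G(5) = 5 mod 3 = 2
Pile 4 (size 33): G(33) = 33 mod 3 = 0
Total Grundy value = XOR of all: 2 XOR 2 XOR 2 XOR 0 = 2

2


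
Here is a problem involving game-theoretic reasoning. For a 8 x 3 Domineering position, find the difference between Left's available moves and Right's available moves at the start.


Board is 8 x 3 (rows x cols).
Left (vertical) placements: (rows-1) * cols = 7 * 3 = 21
Right (horizontal) placements: rows * (cols-1) = 8 * 2 = 16
Advantage = Left - Right = 21 - 16 = 5

5


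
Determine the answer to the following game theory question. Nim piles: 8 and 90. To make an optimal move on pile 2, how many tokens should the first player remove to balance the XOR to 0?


Piles: 8 and 90
Current XOR: 8 XOR 90 = 82 (non-zero, so this is an N-position).
To make the XOR zero, we need to find a move that balances the piles.
For pile 2 (size 90): target = 90 XOR 82 = 8
We reduce pile 2 from 90 to 8.
Tokens removed: 90 - 8 = 82
Verification: 8 XOR 8 = 0

82


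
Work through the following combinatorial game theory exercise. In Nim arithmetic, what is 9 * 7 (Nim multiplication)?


Nim multiplication is bilinear over XOR: (u XOR v) * w = (u*w) XOR (v*w).
So we split each operand into its bit components and XOR the pairwise Nim products.
9 = 1 + 8 (as XOR of powers of 2).
7 = 1 + 2 + 4 (as XOR of powers of 2).
Using the standard Nim-product table on single bits:
  2*2 = 3,   2*4 = 8,   2*8 = 12,
  4*4 = 6,   4*8 = 11,  8*8 = 13,
and  1*x = x (identity), k*l = l*k (commutative).
Pairwise Nim products:
  1 * 1 = 1
  1 * 2 = 2
  1 * 4 = 4
  8 * 1 = 8
  8 * 2 = 12
  8 * 4 = 11
XOR them: 1 XOR 2 XOR 4 XOR 8 XOR 12 XOR 11 = 8.
Result: 9 * 7 = 8 (in Nim).

8


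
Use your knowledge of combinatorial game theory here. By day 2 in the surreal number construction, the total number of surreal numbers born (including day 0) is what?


Day 0: {|} = 0 is born. Count = 1.
Day n: the number of surreal numbers born by day n is 2^(n+1) - 1.
By day 0: 2^1 - 1 = 1
By day 1: 2^2 - 1 = 3
By day 2: 2^3 - 1 = 7
By day 2: 7 surreal numbers.

7


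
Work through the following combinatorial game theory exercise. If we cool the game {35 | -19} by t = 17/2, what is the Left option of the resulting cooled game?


Original game: {35 | -19} (a switch {a | b} with a > b).
Cooling by t (for t below the temperature (a - b)/2 = 27) taxes each move by t: {a | b} cooled by t is {a - t | b + t}.
Cooling amount: t = 17/2
Cooled Left option: 35 - 17/2 = 53/2
Cooled Right option: -19 + 17/2 = -21/2
Cooled game: {53/2 | -21/2}
Left option = 53/2

53/2


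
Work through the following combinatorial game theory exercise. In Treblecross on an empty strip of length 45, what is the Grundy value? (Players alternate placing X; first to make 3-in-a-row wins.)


Treblecross: place X on empty cells; 3-in-a-row wins.
Playing within two cells of an existing X lets the opponent win at once, so sensible play treats the cells i-2..i+2 around each X as dead. The player left with no safe cell loses, so this is a normal-play take-away game on strips of safe cells.
Placing X at cell i (0-indexed) of a strip of k safe cells leaves independent strips of sizes max(0, i-2) and max(0, k-i-3). Hence G(k) = mex{ G(max(0,i-2)) XOR G(max(0,k-i-3)) : 0 <= i < k }, with G(0) = 0.
G(1): splits (0,0):0^0=0 -> mex({0}) = 1
G(2): splits (0,0):0^0=0 -> mex({0}) = 1
G(3): splits (0,0):0^0=0 -> mex({0}) = 1
G(4): splits (0,1):0^1=1 (0,0):0^0=0 -> mex({0, 1}) = 2
G(5): splits (0,2):0^1=1 (0,1):0^1=1 (0,0):0^0=0 -> mex({0, 1}) = 2
G(6) = mex({1}) = 0
G(7) = mex({0, 1, 2}) = 3
G(8) = mex({0, 1, 2}) = 3
G(9) = mex({0, 2}) = 1
G(10) = mex({0, 2, 3}) = 1
G(11) = mex({0, 3}) = 1
G(12) = mex({1, 3}) = 0
G(13) = mex({0, 1, 2, 3}) = 4
G(14) = mex({0, 1, 2}) = 3
G(15) = mex({0, 1, 2}) = 3
G(16) = mex({0, 1, 2, 4}) = 3
G(17) = mex({0, 1, 3, 4}) = 2
G(18) = mex({0, 1, 3, 4}) = 2
G(19) = mex({0, 1, 3, 5}) = 2
G(20) = mex({0, 1, 2, 3, 5}) = 4
G(21) = mex({0, 1, 2, 3, 5}) = 4
G(22) = mex({1, 2, 6}) = 0
G(23) = mex({0, 1, 2, 3, 4, 6}) = 5
G(24) = mex({0, 1, 2, 3, 4}) = 5
G(25) = mex({0, 1, 3, 4, 7}) = 2
G(26) = mex({0, 1, 3, 4, 5, 7}) = 2
G(27) = mex({0, 1, 3, 5}) = 2
G(28) = mex({0, 1, 2, 5}) = 3
G(29) = mex({0, 1, 2, 4, 5, 6}) = 3
G(30) = mex({1, 2, 4, 6}) = 0
G(31) = mex({0, 1, 2, 3, 4, 6}) = 5
G(32) = mex({1, 2, 3, 4, 7}) = 0
G(33) = mex({0, 3, 7}) = 1
G(34) = mex({0, 2, 3, 5, 7}) = 1
G(35) = mex({0, 2, 3, 5, 6}) = 1
G(36) = mex({0, 1, 2, 5, 6}) = 3
G(37) = mex({0, 1, 2, 4, 5, 6}) = 3
G(38) = mex({0, 1, 2, 4}) = 3
G(39) = mex({0, 1, 2, 3, 4, 7}) = 5
G(40) = mex({0, 1, 2, 3, 4, 5, 7}) = 6
G(41) = mex({0, 1, 2, 3, 5, 7}) = 4
G(42) = mex({0, 1, 2, 3, 5, 6, 7}) = 4
G(43) = mex({0, 2, 3, 5, 6}) = 1
G(44) = mex({1, 2, 3, 4, 5, 6}) = 0
G(45) = mex({0, 1, 2, 3, 4, 6, 7}) = 5
Therefore G(45) = 5.

5
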